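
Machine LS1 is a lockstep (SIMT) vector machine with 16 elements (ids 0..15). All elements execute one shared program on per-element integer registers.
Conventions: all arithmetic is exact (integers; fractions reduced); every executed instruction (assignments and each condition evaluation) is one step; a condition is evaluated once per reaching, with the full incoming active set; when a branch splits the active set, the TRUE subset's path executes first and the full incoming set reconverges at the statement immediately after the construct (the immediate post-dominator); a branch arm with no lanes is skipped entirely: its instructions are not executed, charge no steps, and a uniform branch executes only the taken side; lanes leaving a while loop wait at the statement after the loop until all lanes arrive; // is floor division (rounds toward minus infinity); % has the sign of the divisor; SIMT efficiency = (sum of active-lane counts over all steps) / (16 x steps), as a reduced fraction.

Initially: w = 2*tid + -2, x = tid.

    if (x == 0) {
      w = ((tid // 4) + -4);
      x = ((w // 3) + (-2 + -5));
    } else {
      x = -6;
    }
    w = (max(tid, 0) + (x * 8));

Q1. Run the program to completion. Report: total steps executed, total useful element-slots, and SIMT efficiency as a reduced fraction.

Answer: 5 steps, 49 useful, 49/80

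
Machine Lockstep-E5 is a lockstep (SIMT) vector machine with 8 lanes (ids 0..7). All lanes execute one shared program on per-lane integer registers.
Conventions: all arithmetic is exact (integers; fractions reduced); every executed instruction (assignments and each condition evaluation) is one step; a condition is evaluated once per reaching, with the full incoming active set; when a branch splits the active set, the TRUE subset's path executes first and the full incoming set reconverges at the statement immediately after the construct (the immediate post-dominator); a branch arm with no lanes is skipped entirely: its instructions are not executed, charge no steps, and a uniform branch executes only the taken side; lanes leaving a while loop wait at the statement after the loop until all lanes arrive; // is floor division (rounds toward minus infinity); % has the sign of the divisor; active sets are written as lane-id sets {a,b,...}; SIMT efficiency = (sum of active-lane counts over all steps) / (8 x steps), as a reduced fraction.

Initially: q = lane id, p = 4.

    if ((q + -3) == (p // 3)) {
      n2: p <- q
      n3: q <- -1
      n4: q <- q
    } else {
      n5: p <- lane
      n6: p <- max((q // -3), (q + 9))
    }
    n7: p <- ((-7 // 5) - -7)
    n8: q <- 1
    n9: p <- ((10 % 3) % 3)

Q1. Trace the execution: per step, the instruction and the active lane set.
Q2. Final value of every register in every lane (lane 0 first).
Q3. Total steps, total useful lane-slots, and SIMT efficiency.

step 0: eval ((q + -3) == (p // 3))  {0,1,2,3,4,5,6,7}
step 1: p <- q                       {4}
step 2: q <- -1                      {4}
step 3: q <- q                       {4}
step 4: p <- lane                    {0,1,2,3,5,6,7}
step 5: p <- max((q // -3), (q + 9)) {0,1,2,3,5,6,7}
step 6: p <- ((-7 // 5) - -7)        {0,1,2,3,4,5,6,7}
step 7: q <- 1                       {0,1,2,3,4,5,6,7}
step 8: p <- ((10 % 3) % 3)          {0,1,2,3,4,5,6,7}

Answer: 9 steps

q: 1,1,1,1,1,1,1,1
p: 1,1,1,1,1,1,1,1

steps = 9; useful = 49; efficiency = 49/72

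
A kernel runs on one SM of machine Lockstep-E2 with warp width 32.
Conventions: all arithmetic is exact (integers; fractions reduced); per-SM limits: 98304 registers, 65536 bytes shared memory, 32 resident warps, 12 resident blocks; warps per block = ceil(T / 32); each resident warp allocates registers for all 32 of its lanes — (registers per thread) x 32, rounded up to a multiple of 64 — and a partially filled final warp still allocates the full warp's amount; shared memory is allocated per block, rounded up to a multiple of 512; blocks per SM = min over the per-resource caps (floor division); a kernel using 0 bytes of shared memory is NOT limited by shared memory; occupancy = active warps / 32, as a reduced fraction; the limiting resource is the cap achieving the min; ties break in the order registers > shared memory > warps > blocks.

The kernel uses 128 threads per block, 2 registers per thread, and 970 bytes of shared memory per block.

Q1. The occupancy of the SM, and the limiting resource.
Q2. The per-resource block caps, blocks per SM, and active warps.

Answer: occupancy 1, limited by warps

registers: 384 blocks
shared memory: 64 blocks
warps: 8 blocks
blocks: 12 blocks

Answer: 8 blocks, 32 active warps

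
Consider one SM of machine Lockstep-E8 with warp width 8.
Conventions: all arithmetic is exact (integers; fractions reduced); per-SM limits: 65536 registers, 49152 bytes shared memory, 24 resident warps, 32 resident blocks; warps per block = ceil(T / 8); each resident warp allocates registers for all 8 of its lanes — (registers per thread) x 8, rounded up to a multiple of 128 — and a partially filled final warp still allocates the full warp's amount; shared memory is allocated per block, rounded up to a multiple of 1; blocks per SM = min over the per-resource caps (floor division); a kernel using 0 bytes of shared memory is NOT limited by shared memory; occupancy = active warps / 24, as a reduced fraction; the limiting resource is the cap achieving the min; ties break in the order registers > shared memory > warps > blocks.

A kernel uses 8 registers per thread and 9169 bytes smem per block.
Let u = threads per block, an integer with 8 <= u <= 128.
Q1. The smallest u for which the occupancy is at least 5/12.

Answer: u = 9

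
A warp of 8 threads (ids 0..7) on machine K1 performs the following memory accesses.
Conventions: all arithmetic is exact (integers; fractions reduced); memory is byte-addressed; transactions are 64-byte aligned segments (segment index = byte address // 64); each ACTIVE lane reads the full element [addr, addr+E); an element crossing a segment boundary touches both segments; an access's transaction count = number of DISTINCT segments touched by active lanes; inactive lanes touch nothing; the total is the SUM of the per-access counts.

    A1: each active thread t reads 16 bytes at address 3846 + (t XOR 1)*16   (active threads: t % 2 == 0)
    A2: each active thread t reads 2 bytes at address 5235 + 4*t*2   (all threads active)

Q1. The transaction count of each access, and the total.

A1: 3 transactions
A2: 2 transactions

Answer: 3,2; total 5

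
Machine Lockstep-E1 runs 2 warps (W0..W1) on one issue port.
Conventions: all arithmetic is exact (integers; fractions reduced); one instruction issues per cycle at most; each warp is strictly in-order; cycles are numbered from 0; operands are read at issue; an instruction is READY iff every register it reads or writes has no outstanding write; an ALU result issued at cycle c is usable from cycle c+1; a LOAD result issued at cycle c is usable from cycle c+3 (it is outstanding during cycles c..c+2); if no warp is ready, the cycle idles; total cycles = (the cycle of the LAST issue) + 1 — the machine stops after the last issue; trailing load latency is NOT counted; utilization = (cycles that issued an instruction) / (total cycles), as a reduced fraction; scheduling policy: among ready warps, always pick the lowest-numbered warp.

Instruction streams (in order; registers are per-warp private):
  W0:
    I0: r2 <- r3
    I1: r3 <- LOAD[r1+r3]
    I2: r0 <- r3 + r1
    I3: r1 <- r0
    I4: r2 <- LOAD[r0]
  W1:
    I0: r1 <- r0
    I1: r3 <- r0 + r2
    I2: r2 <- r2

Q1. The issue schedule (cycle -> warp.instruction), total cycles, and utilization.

cycle 0: W0.I0
cycle 1: W0.I1
cycle 2: W1.I0
cycle 3: W1.I1
cycle 4: W0.I2
cycle 5: W0.I3
cycle 6: W0.I4
cycle 7: W1.I2

Answer: 8 cycles, utilization 1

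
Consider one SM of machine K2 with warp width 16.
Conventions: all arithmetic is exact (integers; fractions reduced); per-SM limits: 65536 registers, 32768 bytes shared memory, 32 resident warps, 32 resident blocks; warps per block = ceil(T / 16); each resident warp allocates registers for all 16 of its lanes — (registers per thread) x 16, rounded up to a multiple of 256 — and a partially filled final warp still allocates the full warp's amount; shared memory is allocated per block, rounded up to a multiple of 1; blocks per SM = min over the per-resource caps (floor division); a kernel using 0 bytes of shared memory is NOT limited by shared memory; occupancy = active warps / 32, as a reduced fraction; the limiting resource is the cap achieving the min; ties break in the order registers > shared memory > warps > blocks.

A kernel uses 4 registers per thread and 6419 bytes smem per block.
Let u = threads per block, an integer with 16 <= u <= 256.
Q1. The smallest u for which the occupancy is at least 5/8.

Answer: u = 49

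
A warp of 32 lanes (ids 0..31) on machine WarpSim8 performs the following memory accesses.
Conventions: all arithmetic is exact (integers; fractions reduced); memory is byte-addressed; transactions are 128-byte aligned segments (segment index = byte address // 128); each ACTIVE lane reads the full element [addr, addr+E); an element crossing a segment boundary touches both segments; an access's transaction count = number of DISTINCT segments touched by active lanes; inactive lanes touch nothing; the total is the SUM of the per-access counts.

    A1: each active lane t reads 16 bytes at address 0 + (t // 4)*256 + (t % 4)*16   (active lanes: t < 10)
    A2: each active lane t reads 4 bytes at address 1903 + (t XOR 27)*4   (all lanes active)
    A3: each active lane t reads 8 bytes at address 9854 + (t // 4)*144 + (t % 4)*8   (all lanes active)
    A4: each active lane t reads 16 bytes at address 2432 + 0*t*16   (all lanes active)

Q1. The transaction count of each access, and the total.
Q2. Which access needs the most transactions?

A1: 3 transactions
A2: 2 transactions
A3: 10 transactions
A4: 1 transaction

Answer: 3,2,10,1; total 16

Answer: A3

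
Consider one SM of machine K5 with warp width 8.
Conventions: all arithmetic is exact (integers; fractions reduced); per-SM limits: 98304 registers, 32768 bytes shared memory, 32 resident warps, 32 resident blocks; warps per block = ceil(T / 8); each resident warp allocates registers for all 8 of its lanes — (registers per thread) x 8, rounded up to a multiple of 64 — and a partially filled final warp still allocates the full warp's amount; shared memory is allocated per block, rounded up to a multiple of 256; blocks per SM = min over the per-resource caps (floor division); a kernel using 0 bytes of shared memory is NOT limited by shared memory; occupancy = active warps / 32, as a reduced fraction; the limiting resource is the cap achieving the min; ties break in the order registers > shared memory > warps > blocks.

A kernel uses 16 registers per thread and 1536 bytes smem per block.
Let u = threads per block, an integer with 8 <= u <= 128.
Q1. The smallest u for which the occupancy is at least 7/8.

Answer: u = 9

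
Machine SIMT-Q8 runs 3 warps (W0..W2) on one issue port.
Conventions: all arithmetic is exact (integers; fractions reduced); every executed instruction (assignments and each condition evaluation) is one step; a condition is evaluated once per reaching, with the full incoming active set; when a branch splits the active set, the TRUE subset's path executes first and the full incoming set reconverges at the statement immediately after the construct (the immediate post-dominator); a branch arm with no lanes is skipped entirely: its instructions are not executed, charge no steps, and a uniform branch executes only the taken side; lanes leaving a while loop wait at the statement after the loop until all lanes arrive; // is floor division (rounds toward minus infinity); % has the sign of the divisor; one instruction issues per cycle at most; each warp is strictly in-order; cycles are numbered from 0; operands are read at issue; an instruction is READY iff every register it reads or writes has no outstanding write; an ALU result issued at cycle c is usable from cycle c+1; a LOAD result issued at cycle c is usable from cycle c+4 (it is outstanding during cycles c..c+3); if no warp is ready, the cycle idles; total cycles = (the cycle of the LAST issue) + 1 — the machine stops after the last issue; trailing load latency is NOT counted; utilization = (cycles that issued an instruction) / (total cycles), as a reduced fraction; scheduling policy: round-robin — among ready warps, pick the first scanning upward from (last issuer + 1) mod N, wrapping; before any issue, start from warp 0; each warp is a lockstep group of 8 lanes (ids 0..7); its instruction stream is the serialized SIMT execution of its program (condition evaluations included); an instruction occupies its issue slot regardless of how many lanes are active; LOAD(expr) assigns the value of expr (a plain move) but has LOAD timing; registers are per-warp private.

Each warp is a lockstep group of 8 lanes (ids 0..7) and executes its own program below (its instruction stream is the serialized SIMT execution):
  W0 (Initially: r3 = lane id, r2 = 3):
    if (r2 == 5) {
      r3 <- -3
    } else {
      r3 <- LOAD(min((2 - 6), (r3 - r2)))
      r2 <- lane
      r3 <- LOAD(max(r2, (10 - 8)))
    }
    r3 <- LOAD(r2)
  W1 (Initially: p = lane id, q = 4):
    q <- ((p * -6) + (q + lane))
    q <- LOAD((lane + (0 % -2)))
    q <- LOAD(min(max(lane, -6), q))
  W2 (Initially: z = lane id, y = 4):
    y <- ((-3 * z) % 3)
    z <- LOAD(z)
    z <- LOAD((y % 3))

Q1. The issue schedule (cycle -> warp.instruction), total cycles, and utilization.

cycle 0: W0.I0
cycle 1: W1.I0
cycle 2: W2.I0
cycle 3: W0.I1
cycle 4: W1.I1
cycle 5: W2.I1
cycle 6: W0.I2
cycle 7: W0.I3
cycle 8: W1.I2
cycle 9: W2.I2
cycle 10: idle
cycle 11: W0.I4

Answer: 12 cycles, utilization 11/12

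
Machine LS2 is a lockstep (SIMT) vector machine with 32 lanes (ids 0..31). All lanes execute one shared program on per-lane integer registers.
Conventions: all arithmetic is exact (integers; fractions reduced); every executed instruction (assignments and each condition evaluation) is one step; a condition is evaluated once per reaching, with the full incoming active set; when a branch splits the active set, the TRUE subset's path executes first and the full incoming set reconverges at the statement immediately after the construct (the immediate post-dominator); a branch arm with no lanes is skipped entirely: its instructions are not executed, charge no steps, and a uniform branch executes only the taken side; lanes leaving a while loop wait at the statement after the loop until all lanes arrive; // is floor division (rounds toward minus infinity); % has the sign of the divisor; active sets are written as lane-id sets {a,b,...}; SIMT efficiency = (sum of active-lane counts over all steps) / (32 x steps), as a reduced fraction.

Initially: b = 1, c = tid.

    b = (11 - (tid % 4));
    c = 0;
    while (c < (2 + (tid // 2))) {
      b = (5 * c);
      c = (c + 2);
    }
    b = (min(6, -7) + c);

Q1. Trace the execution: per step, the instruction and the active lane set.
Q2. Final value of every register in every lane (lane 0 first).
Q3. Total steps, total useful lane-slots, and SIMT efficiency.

step 0: b <- (11 - (tid % 4))        {0,1,2,3,4,5,6,7,8,9,10,11,12,13,14,15,16,17,18,19,20,21,22,23,24,25,26,27,28,29,30,31}
step 1: c <- 0                       {0,1,2,3,4,5,6,7,8,9,10,11,12,13,14,15,16,17,18,19,20,21,22,23,24,25,26,27,28,29,30,31}
step 2: eval (c < (2 + (tid // 2)))  {0,1,2,3,4,5,6,7,8,9,10,11,12,13,14,15,16,17,18,19,20,21,22,23,24,25,26,27,28,29,30,31}
step 3: b <- (5 * c)                 {0,1,2,3,4,5,6,7,8,9,10,11,12,13,14,15,16,17,18,19,20,21,22,23,24,25,26,27,28,29,30,31}
step 4: c <- (c + 2)                 {0,1,2,3,4,5,6,7,8,9,10,11,12,13,14,15,16,17,18,19,20,21,22,23,24,25,26,27,28,29,30,31}
step 5: eval (c < (2 + (tid // 2)))  {0,1,2,3,4,5,6,7,8,9,10,11,12,13,14,15,16,17,18,19,20,21,22,23,24,25,26,27,28,29,30,31}
step 6: b <- (5 * c)                 {2,3,4,5,6,7,8,9,10,11,12,13,14,15,16,17,18,19,20,21,22,23,24,25,26,27,28,29,30,31}
step 7: c <- (c + 2)                 {2,3,4,5,6,7,8,9,10,11,12,13,14,15,16,17,18,19,20,21,22,23,24,25,26,27,28,29,30,31}
step 8: eval (c < (2 + (tid // 2)))  {2,3,4,5,6,7,8,9,10,11,12,13,14,15,16,17,18,19,20,21,22,23,24,25,26,27,28,29,30,31}
step 9: b <- (5 * c)                 {6,7,8,9,10,11,12,13,14,15,16,17,18,19,20,21,22,23,24,25,26,27,28,29,30,31}
step 10: c <- (c + 2)                 {6,7,8,9,10,11,12,13,14,15,16,17,18,19,20,21,22,23,24,25,26,27,28,29,30,31}
step 11: eval (c < (2 + (tid // 2)))  {6,7,8,9,10,11,12,13,14,15,16,17,18,19,20,21,22,23,24,25,26,27,28,29,30,31}
step 12: b <- (5 * c)                 {10,11,12,13,14,15,16,17,18,19,20,21,22,23,24,25,26,27,28,29,30,31}
step 13: c <- (c + 2)                 {10,11,12,13,14,15,16,17,18,19,20,21,22,23,24,25,26,27,28,29,30,31}
step 14: eval (c < (2 + (tid // 2)))  {10,11,12,13,14,15,16,17,18,19,20,21,22,23,24,25,26,27,28,29,30,31}
step 15: b <- (5 * c)                 {14,15,16,17,18,19,20,21,22,23,24,25,26,27,28,29,30,31}
step 16: c <- (c + 2)                 {14,15,16,17,18,19,20,21,22,23,24,25,26,27,28,29,30,31}
step 17: eval (c < (2 + (tid // 2)))  {14,15,16,17,18,19,20,21,22,23,24,25,26,27,28,29,30,31}
step 18: b <- (5 * c)                 {18,19,20,21,22,23,24,25,26,27,28,29,30,31}
step 19: c <- (c + 2)                 {18,19,20,21,22,23,24,25,26,27,28,29,30,31}
step 20: eval (c < (2 + (tid // 2)))  {18,19,20,21,22,23,24,25,26,27,28,29,30,31}
step 21: b <- (5 * c)                 {22,23,24,25,26,27,28,29,30,31}
step 22: c <- (c + 2)                 {22,23,24,25,26,27,28,29,30,31}
step 23: eval (c < (2 + (tid // 2)))  {22,23,24,25,26,27,28,29,30,31}
step 24: b <- (5 * c)                 {26,27,28,29,30,31}
step 25: c <- (c + 2)                 {26,27,28,29,30,31}
step 26: eval (c < (2 + (tid // 2)))  {26,27,28,29,30,31}
step 27: b <- (5 * c)                 {30,31}
step 28: c <- (c + 2)                 {30,31}
step 29: eval (c < (2 + (tid // 2)))  {30,31}
step 30: b <- (min(6, -7) + c)        {0,1,2,3,4,5,6,7,8,9,10,11,12,13,14,15,16,17,18,19,20,21,22,23,24,25,26,27,28,29,30,31}

Answer: 31 steps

b: -5,-5,-3,-3,-3,-3,-1,-1,-1,-1,1,1,1,1,3,3,3,3,5,5,5,5,7,7,7,7,9,9,9,9,11,11
c: 2,2,4,4,4,4,6,6,6,6,8,8,8,8,10,10,10,10,12,12,12,12,14,14,14,14,16,16,16,16,18,18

steps = 31; useful = 608; efficiency = 608/992 = 19/31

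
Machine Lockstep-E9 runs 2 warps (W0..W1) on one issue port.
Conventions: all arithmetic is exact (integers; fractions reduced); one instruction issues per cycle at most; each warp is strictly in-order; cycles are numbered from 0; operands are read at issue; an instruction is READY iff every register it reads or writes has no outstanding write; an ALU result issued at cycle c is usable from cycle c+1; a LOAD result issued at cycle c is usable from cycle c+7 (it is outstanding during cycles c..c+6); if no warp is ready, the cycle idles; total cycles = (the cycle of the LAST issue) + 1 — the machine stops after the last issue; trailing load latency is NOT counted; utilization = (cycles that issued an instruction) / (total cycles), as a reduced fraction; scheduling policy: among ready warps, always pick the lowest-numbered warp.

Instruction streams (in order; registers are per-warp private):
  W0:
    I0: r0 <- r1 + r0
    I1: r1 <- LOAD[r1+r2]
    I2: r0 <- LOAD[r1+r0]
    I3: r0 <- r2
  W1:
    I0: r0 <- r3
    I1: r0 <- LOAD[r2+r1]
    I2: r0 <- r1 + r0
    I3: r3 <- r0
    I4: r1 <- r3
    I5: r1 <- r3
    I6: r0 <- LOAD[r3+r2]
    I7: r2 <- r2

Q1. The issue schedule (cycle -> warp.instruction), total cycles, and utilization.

cycle 0: W0.I0
cycle 1: W0.I1
cycle 2: W1.I0
cycle 3: W1.I1
cycle 4: idle
cycle 5: idle
cycle 6: idle
cycle 7: idle
cycle 8: W0.I2
cycle 9: idle
cycle 10: W1.I2
cycle 11: W1.I3
cycle 12: W1.I4
cycle 13: W1.I5
cycle 14: W1.I6
cycle 15: W0.I3
cycle 16: W1.I7

Answer: 17 cycles, utilization 12/17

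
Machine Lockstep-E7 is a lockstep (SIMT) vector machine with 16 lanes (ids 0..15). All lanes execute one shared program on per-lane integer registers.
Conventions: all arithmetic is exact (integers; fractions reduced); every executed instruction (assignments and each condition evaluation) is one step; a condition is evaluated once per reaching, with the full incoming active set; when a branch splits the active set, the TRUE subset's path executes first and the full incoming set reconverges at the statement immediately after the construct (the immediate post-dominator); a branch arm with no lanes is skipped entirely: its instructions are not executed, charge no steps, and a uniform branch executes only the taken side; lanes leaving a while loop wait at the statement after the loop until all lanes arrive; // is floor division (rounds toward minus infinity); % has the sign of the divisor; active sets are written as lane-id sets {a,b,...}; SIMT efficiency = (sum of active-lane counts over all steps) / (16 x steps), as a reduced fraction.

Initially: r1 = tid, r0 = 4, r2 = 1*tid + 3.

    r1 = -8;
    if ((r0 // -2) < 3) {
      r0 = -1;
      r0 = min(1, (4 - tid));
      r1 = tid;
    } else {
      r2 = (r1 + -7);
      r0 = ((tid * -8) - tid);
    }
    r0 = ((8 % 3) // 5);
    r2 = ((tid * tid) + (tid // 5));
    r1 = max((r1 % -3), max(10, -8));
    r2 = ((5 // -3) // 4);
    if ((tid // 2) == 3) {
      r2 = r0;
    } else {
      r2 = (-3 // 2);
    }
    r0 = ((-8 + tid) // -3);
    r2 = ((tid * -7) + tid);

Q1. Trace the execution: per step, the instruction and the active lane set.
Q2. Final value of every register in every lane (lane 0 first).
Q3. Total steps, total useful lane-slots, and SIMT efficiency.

step 0: r1 <- -8                     {0,1,2,3,4,5,6,7,8,9,10,11,12,13,14,15}
step 1: eval ((r0 // -2) < 3)        {0,1,2,3,4,5,6,7,8,9,10,11,12,13,14,15}
step 2: r0 <- -1                     {0,1,2,3,4,5,6,7,8,9,10,11,12,13,14,15}
step 3: r0 <- min(1, (4 - tid))      {0,1,2,3,4,5,6,7,8,9,10,11,12,13,14,15}
step 4: r1 <- tid                    {0,1,2,3,4,5,6,7,8,9,10,11,12,13,14,15}
step 5: r0 <- ((8 % 3) // 5)         {0,1,2,3,4,5,6,7,8,9,10,11,12,13,14,15}
step 6: r2 <- ((tid * tid) + (tid // 5)) {0,1,2,3,4,5,6,7,8,9,10,11,12,13,14,15}
step 7: r1 <- max((r1 % -3), max(10, -8)) {0,1,2,3,4,5,6,7,8,9,10,11,12,13,14,15}
step 8: r2 <- ((5 // -3) // 4)       {0,1,2,3,4,5,6,7,8,9,10,11,12,13,14,15}
step 9: eval ((tid // 2) == 3)       {0,1,2,3,4,5,6,7,8,9,10,11,12,13,14,15}
step 10: r2 <- r0                     {6,7}
step 11: r2 <- (-3 // 2)              {0,1,2,3,4,5,8,9,10,11,12,13,14,15}
step 12: r0 <- ((-8 + tid) // -3)     {0,1,2,3,4,5,6,7,8,9,10,11,12,13,14,15}
step 13: r2 <- ((tid * -7) + tid)     {0,1,2,3,4,5,6,7,8,9,10,11,12,13,14,15}

Answer: 14 steps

r1: 10,10,10,10,10,10,10,10,10,10,10,10,10,10,10,10
r0: 2,2,2,1,1,1,0,0,0,-1,-1,-1,-2,-2,-2,-3
r2: 0,-6,-12,-18,-24,-30,-36,-42,-48,-54,-60,-66,-72,-78,-84,-90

steps = 14; useful = 208; efficiency = 208/224 = 13/14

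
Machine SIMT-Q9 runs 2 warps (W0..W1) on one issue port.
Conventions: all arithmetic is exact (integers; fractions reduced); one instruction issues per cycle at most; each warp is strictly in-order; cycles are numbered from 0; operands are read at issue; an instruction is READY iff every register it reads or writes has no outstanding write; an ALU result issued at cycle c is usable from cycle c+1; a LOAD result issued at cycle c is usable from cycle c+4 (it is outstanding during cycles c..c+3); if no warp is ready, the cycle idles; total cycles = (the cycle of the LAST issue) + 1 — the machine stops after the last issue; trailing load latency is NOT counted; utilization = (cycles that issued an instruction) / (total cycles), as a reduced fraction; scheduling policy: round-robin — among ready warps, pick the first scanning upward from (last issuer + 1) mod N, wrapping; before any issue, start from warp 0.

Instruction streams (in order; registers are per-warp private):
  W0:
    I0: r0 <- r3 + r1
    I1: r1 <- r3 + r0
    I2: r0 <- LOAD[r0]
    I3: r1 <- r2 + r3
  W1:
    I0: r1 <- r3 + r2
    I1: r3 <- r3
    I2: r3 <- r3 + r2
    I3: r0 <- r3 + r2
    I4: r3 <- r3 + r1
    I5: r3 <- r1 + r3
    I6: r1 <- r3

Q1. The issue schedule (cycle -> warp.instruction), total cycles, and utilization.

cycle 0: W0.I0
cycle 1: W1.I0
cycle 2: W0.I1
cycle 3: W1.I1
cycle 4: W0.I2
cycle 5: W1.I2
cycle 6: W0.I3
cycle 7: W1.I3
cycle 8: W1.I4
cycle 9: W1.I5
cycle 10: W1.I6

Answer: 11 cycles, utilization 1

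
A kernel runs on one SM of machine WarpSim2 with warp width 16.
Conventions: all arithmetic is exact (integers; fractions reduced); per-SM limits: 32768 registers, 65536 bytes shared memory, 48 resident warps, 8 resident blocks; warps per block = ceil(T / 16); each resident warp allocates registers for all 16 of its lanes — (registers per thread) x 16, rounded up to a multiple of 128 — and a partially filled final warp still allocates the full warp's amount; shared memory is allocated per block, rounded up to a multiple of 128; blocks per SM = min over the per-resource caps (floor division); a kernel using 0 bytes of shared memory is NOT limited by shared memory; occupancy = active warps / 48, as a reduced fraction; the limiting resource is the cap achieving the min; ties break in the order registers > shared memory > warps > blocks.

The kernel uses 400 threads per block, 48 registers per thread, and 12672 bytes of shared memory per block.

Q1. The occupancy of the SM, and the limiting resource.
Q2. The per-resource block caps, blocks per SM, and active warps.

Answer: occupancy 25/48, limited by registers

registers: 1 block
shared memory: 5 blocks
warps: 1 block
blocks: 8 blocks

Answer: 1 block, 25 active warps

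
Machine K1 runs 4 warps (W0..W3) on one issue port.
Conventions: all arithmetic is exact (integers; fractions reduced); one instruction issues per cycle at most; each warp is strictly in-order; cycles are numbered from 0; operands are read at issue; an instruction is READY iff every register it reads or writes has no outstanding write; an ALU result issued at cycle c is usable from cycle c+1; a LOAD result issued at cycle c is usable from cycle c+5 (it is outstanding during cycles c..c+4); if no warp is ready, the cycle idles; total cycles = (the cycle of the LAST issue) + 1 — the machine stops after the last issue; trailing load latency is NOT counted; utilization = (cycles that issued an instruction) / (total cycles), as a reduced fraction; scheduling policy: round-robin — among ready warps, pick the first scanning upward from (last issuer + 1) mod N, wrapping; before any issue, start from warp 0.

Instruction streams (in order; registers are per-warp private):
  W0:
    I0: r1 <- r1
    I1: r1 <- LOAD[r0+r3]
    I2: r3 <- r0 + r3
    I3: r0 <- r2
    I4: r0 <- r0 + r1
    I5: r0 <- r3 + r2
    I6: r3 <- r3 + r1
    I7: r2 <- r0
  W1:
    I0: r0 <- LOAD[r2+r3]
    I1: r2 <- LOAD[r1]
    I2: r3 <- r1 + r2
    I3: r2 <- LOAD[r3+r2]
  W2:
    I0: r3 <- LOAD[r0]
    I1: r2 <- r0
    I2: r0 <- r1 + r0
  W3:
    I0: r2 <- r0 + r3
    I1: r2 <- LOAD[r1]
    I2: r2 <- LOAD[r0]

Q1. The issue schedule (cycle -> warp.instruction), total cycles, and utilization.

cycle 0: W0.I0
cycle 1: W1.I0
cycle 2: W2.I0
cycle 3: W3.I0
cycle 4: W0.I1
cycle 5: W1.I1
cycle 6: W2.I1
cycle 7: W3.I1
cycle 8: W0.I2
cycle 9: W2.I2
cycle 10: W0.I3
cycle 11: W1.I2
cycle 12: W3.I2
cycle 13: W0.I4
cycle 14: W1.I3
cycle 15: W0.I5
cycle 16: W0.I6
cycle 17: W0.I7

Answer: 18 cycles, utilization 1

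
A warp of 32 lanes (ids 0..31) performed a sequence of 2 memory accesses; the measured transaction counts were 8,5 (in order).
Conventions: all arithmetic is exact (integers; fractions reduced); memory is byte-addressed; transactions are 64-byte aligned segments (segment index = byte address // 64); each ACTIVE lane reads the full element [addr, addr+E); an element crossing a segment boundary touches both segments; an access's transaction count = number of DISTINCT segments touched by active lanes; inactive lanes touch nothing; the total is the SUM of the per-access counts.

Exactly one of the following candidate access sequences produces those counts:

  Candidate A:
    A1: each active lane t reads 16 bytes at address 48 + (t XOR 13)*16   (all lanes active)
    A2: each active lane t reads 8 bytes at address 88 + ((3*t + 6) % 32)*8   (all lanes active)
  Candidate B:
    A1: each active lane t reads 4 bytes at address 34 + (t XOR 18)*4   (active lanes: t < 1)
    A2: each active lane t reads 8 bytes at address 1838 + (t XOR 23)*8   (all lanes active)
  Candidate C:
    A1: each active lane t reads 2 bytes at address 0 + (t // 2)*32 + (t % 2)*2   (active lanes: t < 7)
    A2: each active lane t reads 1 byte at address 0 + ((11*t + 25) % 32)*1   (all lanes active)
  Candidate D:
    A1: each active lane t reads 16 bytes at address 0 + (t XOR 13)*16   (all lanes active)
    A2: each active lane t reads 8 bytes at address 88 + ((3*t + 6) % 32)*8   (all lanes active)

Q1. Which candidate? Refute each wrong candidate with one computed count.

A: A1 gives 9 transactions, not 8
B: A1 gives 1 transaction, not 8
C: A1 gives 2 transactions, not 8
D: all counts match (8,5)

Answer: D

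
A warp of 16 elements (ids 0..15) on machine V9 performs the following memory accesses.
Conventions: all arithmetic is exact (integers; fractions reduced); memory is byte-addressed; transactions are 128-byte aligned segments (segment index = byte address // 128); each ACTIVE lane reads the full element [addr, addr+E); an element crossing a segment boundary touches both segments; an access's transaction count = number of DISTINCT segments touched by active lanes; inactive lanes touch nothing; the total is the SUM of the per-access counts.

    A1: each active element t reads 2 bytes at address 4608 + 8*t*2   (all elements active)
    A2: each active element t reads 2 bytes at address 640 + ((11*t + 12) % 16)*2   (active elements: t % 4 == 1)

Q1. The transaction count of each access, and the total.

A1: 2 transactions
A2: 1 transaction

Answer: 2,1; total 3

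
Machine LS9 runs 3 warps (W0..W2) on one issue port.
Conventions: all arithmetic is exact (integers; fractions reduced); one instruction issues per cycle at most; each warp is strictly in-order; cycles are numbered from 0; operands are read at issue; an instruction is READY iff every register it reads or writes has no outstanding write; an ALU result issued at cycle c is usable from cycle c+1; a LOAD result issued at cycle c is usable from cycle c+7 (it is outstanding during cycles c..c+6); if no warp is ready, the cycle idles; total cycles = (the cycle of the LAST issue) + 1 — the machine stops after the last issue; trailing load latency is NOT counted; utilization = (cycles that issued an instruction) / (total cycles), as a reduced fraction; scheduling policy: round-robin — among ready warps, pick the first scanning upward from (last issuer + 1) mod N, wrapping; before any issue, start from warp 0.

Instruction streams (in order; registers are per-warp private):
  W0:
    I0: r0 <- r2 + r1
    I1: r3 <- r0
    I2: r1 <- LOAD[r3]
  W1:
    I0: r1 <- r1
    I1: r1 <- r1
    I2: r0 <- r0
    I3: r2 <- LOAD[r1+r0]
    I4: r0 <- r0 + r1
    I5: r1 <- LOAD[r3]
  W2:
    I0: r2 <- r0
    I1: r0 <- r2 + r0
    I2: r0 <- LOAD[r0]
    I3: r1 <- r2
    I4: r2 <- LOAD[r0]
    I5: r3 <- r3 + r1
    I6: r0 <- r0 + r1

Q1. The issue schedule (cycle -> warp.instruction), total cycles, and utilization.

cycle 0: W0.I0
cycle 1: W1.I0
cycle 2: W2.I0
cycle 3: W0.I1
cycle 4: W1.I1
cycle 5: W2.I1
cycle 6: W0.I2
cycle 7: W1.I2
cycle 8: W2.I2
cycle 9: W1.I3
cycle 10: W2.I3
cycle 11: W1.I4
cycle 12: W1.I5
cycle 13: idle
cycle 14: idle
cycle 15: W2.I4
cycle 16: W2.I5
cycle 17: W2.I6

Answer: 18 cycles, utilization 8/9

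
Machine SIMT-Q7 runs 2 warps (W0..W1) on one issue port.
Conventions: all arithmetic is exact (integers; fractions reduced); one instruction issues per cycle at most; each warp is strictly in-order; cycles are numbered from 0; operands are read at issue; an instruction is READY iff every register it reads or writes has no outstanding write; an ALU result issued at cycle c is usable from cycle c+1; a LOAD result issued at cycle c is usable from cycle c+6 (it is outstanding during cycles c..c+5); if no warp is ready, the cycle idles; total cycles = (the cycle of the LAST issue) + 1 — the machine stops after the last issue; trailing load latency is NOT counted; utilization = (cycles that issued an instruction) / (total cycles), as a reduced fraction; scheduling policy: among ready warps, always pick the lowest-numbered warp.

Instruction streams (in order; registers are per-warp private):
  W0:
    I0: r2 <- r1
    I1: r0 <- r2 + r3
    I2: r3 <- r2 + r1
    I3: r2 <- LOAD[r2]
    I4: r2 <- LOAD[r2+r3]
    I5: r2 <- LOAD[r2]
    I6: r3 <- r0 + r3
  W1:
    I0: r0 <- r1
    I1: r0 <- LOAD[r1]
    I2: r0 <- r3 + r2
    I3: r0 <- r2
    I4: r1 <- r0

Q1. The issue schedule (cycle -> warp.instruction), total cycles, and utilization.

cycle 0: W0.I0
cycle 1: W0.I1
cycle 2: W0.I2
cycle 3: W0.I3
cycle 4: W1.I0
cycle 5: W1.I1
cycle 6: idle
cycle 7: idle
cycle 8: idle
cycle 9: W0.I4
cycle 10: idle
cycle 11: W1.I2
cycle 12: W1.I3
cycle 13: W1.I4
cycle 14: idle
cycle 15: W0.I5
cycle 16: W0.I6

Answer: 17 cycles, utilization 12/17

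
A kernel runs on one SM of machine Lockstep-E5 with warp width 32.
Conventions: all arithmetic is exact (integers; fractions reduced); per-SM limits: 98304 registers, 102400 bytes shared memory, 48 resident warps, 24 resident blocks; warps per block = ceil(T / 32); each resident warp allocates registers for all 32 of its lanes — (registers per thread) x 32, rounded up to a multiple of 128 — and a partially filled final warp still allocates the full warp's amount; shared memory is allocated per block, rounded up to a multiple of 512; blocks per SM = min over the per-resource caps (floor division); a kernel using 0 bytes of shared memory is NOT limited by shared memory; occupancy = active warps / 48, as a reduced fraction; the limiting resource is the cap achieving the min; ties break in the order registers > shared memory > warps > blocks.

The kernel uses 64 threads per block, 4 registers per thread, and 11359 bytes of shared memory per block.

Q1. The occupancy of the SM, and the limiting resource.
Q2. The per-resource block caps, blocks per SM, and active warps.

Answer: occupancy 1/3, limited by shared memory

registers: 384 blocks
shared memory: 8 blocks
warps: 24 blocks
blocks: 24 blocks

Answer: 8 blocks, 16 active warps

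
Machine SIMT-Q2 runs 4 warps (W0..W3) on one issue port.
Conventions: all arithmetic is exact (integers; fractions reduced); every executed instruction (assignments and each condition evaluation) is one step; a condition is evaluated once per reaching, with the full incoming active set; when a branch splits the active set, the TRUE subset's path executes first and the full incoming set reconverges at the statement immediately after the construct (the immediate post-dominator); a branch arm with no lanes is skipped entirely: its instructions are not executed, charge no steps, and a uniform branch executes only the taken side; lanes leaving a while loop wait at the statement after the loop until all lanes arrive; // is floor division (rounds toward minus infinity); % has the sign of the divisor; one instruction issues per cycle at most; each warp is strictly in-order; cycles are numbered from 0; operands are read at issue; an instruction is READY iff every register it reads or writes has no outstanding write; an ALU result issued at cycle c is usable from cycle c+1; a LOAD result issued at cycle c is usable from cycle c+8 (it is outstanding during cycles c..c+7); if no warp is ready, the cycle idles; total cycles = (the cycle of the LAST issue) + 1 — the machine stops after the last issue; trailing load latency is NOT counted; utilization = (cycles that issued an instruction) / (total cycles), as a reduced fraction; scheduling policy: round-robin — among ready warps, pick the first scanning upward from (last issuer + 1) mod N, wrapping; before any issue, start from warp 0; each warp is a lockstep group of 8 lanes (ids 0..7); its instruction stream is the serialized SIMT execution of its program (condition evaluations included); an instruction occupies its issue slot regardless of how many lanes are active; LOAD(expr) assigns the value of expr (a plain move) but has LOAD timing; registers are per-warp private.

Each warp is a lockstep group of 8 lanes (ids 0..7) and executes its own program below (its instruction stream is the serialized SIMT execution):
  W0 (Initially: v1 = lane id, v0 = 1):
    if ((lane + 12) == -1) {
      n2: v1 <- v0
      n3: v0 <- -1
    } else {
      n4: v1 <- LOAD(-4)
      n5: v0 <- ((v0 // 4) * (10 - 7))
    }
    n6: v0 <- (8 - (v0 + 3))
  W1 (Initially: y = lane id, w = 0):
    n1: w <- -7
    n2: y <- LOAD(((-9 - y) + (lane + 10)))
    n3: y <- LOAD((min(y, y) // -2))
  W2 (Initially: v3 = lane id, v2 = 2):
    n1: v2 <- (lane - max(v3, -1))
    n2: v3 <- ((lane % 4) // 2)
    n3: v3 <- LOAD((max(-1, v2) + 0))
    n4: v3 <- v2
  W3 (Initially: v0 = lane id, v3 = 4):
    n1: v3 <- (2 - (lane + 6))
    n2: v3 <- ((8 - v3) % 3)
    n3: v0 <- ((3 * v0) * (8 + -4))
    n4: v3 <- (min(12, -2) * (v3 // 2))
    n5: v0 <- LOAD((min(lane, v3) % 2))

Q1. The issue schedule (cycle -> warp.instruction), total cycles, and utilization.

cycle 0: W0.I0
cycle 1: W1.I0
cycle 2: W2.I0
cycle 3: W3.I0
cycle 4: W0.I1
cycle 5: W1.I1
cycle 6: W2.I1
cycle 7: W3.I1
cycle 8: W0.I2
cycle 9: W2.I2
cycle 10: W3.I2
cycle 11: W0.I3
cycle 12: W3.I3
cycle 13: W1.I2
cycle 14: W3.I4
cycle 15: idle
cycle 16: idle
cycle 17: W2.I3

Answer: 18 cycles, utilization 8/9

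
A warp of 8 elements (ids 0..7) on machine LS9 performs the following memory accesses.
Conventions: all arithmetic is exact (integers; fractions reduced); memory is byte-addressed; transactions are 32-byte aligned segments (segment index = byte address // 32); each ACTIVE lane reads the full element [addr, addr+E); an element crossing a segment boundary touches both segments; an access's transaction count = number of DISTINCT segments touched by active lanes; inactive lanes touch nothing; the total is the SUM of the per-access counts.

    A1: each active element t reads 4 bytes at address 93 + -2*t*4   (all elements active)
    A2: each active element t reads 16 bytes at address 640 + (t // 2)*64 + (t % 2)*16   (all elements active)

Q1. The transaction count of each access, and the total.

A1: 3 transactions
A2: 4 transactions

Answer: 3,4; total 7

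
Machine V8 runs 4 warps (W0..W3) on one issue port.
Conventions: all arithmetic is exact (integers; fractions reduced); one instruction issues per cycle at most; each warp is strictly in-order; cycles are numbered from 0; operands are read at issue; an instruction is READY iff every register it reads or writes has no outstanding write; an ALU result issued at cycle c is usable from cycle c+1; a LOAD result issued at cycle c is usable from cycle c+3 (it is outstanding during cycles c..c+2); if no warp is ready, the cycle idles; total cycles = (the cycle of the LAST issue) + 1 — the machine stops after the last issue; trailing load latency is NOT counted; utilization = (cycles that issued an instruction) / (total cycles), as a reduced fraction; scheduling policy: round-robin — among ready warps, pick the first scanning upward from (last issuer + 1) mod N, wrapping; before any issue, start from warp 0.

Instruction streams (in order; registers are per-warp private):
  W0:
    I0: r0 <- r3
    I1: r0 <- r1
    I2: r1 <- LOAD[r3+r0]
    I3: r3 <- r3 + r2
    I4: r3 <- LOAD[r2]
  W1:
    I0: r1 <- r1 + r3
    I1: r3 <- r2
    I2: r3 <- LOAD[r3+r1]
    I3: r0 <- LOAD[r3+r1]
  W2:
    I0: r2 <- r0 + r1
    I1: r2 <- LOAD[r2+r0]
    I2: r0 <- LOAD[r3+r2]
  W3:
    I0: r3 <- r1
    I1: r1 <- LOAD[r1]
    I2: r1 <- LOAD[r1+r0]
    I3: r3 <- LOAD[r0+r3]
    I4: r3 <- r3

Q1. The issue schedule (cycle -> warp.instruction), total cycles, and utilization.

cycle 0: W0.I0
cycle 1: W1.I0
cycle 2: W2.I0
cycle 3: W3.I0
cycle 4: W0.I1
cycle 5: W1.I1
cycle 6: W2.I1
cycle 7: W3.I1
cycle 8: W0.I2
cycle 9: W1.I2
cycle 10: W2.I2
cycle 11: W3.I2
cycle 12: W0.I3
cycle 13: W1.I3
cycle 14: W3.I3
cycle 15: W0.I4
cycle 16: idle
cycle 17: W3.I4

Answer: 18 cycles, utilization 17/18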